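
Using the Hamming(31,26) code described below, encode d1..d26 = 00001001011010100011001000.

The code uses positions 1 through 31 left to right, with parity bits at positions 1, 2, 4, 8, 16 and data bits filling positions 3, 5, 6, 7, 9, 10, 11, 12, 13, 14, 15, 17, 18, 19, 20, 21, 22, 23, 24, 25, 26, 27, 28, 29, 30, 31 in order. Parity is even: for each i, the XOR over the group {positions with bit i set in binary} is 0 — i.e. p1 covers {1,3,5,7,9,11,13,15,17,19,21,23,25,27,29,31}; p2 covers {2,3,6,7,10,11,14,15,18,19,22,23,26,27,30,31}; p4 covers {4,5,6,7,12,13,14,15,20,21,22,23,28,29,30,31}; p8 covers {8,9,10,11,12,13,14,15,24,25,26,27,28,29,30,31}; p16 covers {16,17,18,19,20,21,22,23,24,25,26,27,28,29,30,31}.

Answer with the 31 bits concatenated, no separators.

Place data at non-parity positions: p1 p2 0 p4 0 0 0 p8 1 0 0 1 0 1 1 p16 0 1 0 1 0 0 0 1 1 0 0 1 0 0 0
p1 (pos 1,3,5,7,9,11,13,15,17,19,21,23,25,27,29,31): XOR of data positions = 0⊕0⊕0⊕1⊕0⊕0⊕1⊕0⊕0⊕0⊕0⊕1⊕0⊕0⊕0 = 1
p2 (pos 2,3,6,7,10,11,14,15,18,19,22,23,26,27,30,31): XOR of data positions = 0⊕0⊕0⊕0⊕0⊕1⊕1⊕1⊕0⊕0⊕0⊕0⊕0⊕0⊕0 = 1
p4 (pos 4,5,6,7,12,13,14,15,20,21,22,23,28,29,30,31): XOR of data positions = 0⊕0⊕0⊕1⊕0⊕1⊕1⊕1⊕0⊕0⊕0⊕1⊕0⊕0⊕0 = 1
p8 (pos 8,9,10,11,12,13,14,15,24,25,26,27,28,29,30,31): XOR of data positions = 1⊕0⊕0⊕1⊕0⊕1⊕1⊕1⊕1⊕0⊕0⊕1⊕0⊕0⊕0 = 1
p16 (pos 16,17,18,19,20,21,22,23,24,25,26,27,28,29,30,31): XOR of data positions = 0⊕1⊕0⊕1⊕0⊕0⊕0⊕1⊕1⊕0⊕0⊕1⊕0⊕0⊕0 = 1
Codeword: 1101000110010111010100011001000

1101000110010111010100011001000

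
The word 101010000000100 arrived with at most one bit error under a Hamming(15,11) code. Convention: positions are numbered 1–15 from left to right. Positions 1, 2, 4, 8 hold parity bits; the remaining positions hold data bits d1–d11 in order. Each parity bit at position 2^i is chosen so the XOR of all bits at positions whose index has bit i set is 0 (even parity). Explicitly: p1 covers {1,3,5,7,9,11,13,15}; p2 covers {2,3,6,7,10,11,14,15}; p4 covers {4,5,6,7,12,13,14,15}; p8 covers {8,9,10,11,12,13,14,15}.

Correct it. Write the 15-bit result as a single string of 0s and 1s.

101010000100100

s1 (pos 1,3,5,7,9,11,13,15): 1⊕1⊕1⊕0⊕0⊕0⊕1⊕0 = 0
s2 (pos 2,3,6,7,10,11,14,15): 0⊕1⊕0⊕0⊕0⊕0⊕0⊕0 = 1
s4 (pos 4,5,6,7,12,13,14,15): 0⊕1⊕0⊕0⊕0⊕1⊕0⊕0 = 0
s8 (pos 8,9,10,11,12,13,14,15): 0⊕0⊕0⊕0⊕0⊕1⊕0⊕0 = 1
Syndrome s8…s1 = 1010 → error at position 10.
Flip position 10: 101010000000100 → 101010000100100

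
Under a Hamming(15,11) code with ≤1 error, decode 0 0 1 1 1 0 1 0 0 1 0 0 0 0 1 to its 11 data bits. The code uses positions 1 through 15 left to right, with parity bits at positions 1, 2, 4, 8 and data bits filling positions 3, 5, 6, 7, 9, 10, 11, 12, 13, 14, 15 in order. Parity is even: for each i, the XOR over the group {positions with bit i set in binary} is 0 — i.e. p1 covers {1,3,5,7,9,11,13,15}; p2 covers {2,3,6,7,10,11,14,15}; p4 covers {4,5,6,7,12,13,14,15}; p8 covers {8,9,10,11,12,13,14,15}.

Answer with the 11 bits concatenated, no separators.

11010100001

s1 (pos 1,3,5,7,9,11,13,15): 0⊕1⊕1⊕1⊕0⊕0⊕0⊕1 = 0
s2 (pos 2,3,6,7,10,11,14,15): 0⊕1⊕0⊕1⊕1⊕0⊕0⊕1 = 0
s4 (pos 4,5,6,7,12,13,14,15): 1⊕1⊕0⊕1⊕0⊕0⊕0⊕1 = 0
s8 (pos 8,9,10,11,12,13,14,15): 0⊕0⊕1⊕0⊕0⊕0⊕0⊕1 = 0
Syndrome s8…s1 = 0000 → no error.
Read data bits from positions 3,5,6,7,9,10,11,12,13,14,15: 11010100001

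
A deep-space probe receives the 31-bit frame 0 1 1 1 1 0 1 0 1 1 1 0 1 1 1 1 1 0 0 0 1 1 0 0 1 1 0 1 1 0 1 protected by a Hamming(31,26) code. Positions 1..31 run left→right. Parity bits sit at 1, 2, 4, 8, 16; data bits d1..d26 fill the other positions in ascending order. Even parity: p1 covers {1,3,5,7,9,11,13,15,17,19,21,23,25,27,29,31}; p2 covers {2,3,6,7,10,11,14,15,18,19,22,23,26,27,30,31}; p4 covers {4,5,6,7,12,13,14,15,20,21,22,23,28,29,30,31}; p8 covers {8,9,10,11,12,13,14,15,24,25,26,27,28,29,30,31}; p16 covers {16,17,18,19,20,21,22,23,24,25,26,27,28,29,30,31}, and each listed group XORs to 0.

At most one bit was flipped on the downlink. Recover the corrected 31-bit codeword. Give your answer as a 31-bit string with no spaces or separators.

s1 (pos 1,3,5,7,9,11,13,15,17,19,21,23,25,27,29,31): 0⊕1⊕1⊕1⊕1⊕1⊕1⊕1⊕1⊕0⊕1⊕0⊕1⊕0⊕1⊕1 = 0
s2 (pos 2,3,6,7,10,11,14,15,18,19,22,23,26,27,30,31): 1⊕1⊕0⊕1⊕1⊕1⊕1⊕1⊕0⊕0⊕1⊕0⊕1⊕0⊕0⊕1 = 0
s4 (pos 4,5,6,7,12,13,14,15,20,21,22,23,28,29,30,31): 1⊕1⊕0⊕1⊕0⊕1⊕1⊕1⊕0⊕1⊕1⊕0⊕1⊕1⊕0⊕1 = 1
s8 (pos 8,9,10,11,12,13,14,15,24,25,26,27,28,29,30,31): 0⊕1⊕1⊕1⊕0⊕1⊕1⊕1⊕0⊕1⊕1⊕0⊕1⊕1⊕0⊕1 = 1
s16 (pos 16,17,18,19,20,21,22,23,24,25,26,27,28,29,30,31): 1⊕1⊕0⊕0⊕0⊕1⊕1⊕0⊕0⊕1⊕1⊕0⊕1⊕1⊕0⊕1 = 1
Syndrome s16…s1 = 11100 → error at position 28.
Flip position 28: 0111101011101111100011001101101 → 0111101011101111100011001100101

0111101011101111100011001100101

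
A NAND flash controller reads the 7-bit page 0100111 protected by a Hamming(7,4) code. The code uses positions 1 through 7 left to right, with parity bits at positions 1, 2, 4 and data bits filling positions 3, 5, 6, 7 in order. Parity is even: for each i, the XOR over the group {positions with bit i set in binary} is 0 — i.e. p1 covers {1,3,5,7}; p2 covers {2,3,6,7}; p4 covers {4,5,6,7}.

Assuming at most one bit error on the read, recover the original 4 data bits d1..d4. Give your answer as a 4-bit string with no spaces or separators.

s1 (pos 1,3,5,7): 0⊕0⊕1⊕1 = 0
s2 (pos 2,3,6,7): 1⊕0⊕1⊕1 = 1
s4 (pos 4,5,6,7): 0⊕1⊕1⊕1 = 1
Syndrome s4…s1 = 110 → error at position 6.
Flip position 6: 0100111 → 0100101
Read data bits from positions 3,5,6,7: 0101

0101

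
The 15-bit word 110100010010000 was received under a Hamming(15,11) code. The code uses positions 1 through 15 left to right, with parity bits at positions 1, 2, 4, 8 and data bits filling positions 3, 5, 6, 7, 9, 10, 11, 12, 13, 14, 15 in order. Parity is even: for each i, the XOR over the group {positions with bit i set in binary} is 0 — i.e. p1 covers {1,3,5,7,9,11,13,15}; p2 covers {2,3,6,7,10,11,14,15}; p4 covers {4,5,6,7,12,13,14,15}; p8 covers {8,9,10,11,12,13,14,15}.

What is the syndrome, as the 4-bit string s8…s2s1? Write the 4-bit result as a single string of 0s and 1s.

s1 (pos 1,3,5,7,9,11,13,15): 1⊕0⊕0⊕0⊕0⊕1⊕0⊕0 = 0
s2 (pos 2,3,6,7,10,11,14,15): 1⊕0⊕0⊕0⊕0⊕1⊕0⊕0 = 0
s4 (pos 4,5,6,7,12,13,14,15): 1⊕0⊕0⊕0⊕0⊕0⊕0⊕0 = 1
s8 (pos 8,9,10,11,12,13,14,15): 1⊕0⊕0⊕1⊕0⊕0⊕0⊕0 = 0
Syndrome s8…s1 = 0100 → error at position 4.

0100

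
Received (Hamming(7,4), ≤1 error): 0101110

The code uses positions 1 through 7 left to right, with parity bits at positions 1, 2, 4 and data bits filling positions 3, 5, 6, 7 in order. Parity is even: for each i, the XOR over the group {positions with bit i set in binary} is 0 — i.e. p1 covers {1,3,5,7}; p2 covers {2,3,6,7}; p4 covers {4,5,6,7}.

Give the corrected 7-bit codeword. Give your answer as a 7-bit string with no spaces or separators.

0101010

s1 (pos 1,3,5,7): 0⊕0⊕1⊕0 = 1
s2 (pos 2,3,6,7): 1⊕0⊕1⊕0 = 0
s4 (pos 4,5,6,7): 1⊕1⊕1⊕0 = 1
Syndrome s4…s1 = 101 → error at position 5.
Flip position 5: 0101110 → 0101010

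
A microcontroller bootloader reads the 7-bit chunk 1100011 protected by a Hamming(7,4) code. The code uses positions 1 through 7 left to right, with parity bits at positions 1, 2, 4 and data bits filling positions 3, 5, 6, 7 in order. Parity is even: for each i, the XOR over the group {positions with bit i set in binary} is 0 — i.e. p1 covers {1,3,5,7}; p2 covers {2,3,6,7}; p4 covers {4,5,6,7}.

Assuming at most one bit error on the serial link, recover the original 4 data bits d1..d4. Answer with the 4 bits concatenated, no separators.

s1 (pos 1,3,5,7): 1⊕0⊕0⊕1 = 0
s2 (pos 2,3,6,7): 1⊕0⊕1⊕1 = 1
s4 (pos 4,5,6,7): 0⊕0⊕1⊕1 = 0
Syndrome s4…s1 = 010 → error at position 2.
Flip position 2: 1100011 → 1000011
Read data bits from positions 3,5,6,7: 0011

0011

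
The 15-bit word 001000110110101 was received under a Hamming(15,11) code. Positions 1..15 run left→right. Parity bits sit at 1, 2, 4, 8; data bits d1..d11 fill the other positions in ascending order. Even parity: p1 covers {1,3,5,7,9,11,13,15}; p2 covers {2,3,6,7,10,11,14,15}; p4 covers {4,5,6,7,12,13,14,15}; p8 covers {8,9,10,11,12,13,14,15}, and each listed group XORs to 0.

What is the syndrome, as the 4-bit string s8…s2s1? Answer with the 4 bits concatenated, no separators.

1111

s1 (pos 1,3,5,7,9,11,13,15): 0⊕1⊕0⊕1⊕0⊕1⊕1⊕1 = 1
s2 (pos 2,3,6,7,10,11,14,15): 0⊕1⊕0⊕1⊕1⊕1⊕0⊕1 = 1
s4 (pos 4,5,6,7,12,13,14,15): 0⊕0⊕0⊕1⊕0⊕1⊕0⊕1 = 1
s8 (pos 8,9,10,11,12,13,14,15): 1⊕0⊕1⊕1⊕0⊕1⊕0⊕1 = 1
Syndrome s8…s1 = 1111 → error at position 15.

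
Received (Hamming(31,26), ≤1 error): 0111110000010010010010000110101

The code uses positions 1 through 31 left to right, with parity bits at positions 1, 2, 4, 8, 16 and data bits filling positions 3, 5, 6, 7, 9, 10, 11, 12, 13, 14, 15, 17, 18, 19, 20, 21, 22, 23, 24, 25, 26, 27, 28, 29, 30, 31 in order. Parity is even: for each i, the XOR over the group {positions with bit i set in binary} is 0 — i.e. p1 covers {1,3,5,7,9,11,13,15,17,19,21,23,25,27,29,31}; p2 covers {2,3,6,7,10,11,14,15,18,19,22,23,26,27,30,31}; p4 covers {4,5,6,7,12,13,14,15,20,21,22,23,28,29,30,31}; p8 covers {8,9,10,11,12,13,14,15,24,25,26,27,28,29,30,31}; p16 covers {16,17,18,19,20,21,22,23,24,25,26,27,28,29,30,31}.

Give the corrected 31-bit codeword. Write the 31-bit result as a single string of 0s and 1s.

1111110000010010010010000110101

s1 (pos 1,3,5,7,9,11,13,15,17,19,21,23,25,27,29,31): 0⊕1⊕1⊕0⊕0⊕0⊕0⊕1⊕0⊕0⊕1⊕0⊕0⊕1⊕1⊕1 = 1
s2 (pos 2,3,6,7,10,11,14,15,18,19,22,23,26,27,30,31): 1⊕1⊕1⊕0⊕0⊕0⊕0⊕1⊕1⊕0⊕0⊕0⊕1⊕1⊕0⊕1 = 0
s4 (pos 4,5,6,7,12,13,14,15,20,21,22,23,28,29,30,31): 1⊕1⊕1⊕0⊕1⊕0⊕0⊕1⊕0⊕1⊕0⊕0⊕0⊕1⊕0⊕1 = 0
s8 (pos 8,9,10,11,12,13,14,15,24,25,26,27,28,29,30,31): 0⊕0⊕0⊕0⊕1⊕0⊕0⊕1⊕0⊕0⊕1⊕1⊕0⊕1⊕0⊕1 = 0
s16 (pos 16,17,18,19,20,21,22,23,24,25,26,27,28,29,30,31): 0⊕0⊕1⊕0⊕0⊕1⊕0⊕0⊕0⊕0⊕1⊕1⊕0⊕1⊕0⊕1 = 0
Syndrome s16…s1 = 00001 → error at position 1.
Flip position 1: 0111110000010010010010000110101 → 1111110000010010010010000110101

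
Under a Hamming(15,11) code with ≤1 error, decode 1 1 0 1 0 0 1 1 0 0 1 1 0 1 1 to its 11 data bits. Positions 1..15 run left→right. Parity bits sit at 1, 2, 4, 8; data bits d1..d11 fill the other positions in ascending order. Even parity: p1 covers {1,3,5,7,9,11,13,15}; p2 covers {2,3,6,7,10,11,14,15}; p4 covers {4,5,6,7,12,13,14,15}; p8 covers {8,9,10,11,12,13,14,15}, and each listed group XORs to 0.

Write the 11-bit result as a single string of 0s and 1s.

s1 (pos 1,3,5,7,9,11,13,15): 1⊕0⊕0⊕1⊕0⊕1⊕0⊕1 = 0
s2 (pos 2,3,6,7,10,11,14,15): 1⊕0⊕0⊕1⊕0⊕1⊕1⊕1 = 1
s4 (pos 4,5,6,7,12,13,14,15): 1⊕0⊕0⊕1⊕1⊕0⊕1⊕1 = 1
s8 (pos 8,9,10,11,12,13,14,15): 1⊕0⊕0⊕1⊕1⊕0⊕1⊕1 = 1
Syndrome s8…s1 = 1110 → error at position 14.
Flip position 14: 110100110011011 → 110100110011001
Read data bits from positions 3,5,6,7,9,10,11,12,13,14,15: 00010011001

00010011001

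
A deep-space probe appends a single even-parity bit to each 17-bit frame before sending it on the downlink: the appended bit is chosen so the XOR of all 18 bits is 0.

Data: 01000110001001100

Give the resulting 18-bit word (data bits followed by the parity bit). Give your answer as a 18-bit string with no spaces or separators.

010001100010011000

XOR of the 17 data bits: 0⊕1⊕0⊕0⊕0⊕1⊕1⊕0⊕0⊕0⊕1⊕0⊕0⊕1⊕1⊕0⊕0 = 0
Parity bit = 0 (so all 18 bits XOR to 0).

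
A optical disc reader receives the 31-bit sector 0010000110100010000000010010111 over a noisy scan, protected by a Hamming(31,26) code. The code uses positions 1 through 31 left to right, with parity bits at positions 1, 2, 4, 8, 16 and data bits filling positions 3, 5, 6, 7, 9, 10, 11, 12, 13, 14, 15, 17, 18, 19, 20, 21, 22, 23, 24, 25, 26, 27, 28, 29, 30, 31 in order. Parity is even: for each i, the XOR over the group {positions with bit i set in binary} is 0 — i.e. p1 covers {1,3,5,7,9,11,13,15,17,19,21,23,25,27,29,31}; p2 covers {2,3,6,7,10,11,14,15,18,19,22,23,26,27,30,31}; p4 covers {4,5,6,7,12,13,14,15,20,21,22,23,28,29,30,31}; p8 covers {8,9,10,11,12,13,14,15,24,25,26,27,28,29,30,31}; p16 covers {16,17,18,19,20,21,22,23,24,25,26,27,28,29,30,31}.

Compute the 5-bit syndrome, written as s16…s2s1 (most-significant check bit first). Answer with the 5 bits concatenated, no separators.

s1 (pos 1,3,5,7,9,11,13,15,17,19,21,23,25,27,29,31): 0⊕1⊕0⊕0⊕1⊕1⊕0⊕1⊕0⊕0⊕0⊕0⊕0⊕1⊕1⊕1 = 1
s2 (pos 2,3,6,7,10,11,14,15,18,19,22,23,26,27,30,31): 0⊕1⊕0⊕0⊕0⊕1⊕0⊕1⊕0⊕0⊕0⊕0⊕0⊕1⊕1⊕1 = 0
s4 (pos 4,5,6,7,12,13,14,15,20,21,22,23,28,29,30,31): 0⊕0⊕0⊕0⊕0⊕0⊕0⊕1⊕0⊕0⊕0⊕0⊕0⊕1⊕1⊕1 = 0
s8 (pos 8,9,10,11,12,13,14,15,24,25,26,27,28,29,30,31): 1⊕1⊕0⊕1⊕0⊕0⊕0⊕1⊕1⊕0⊕0⊕1⊕0⊕1⊕1⊕1 = 1
s16 (pos 16,17,18,19,20,21,22,23,24,25,26,27,28,29,30,31): 0⊕0⊕0⊕0⊕0⊕0⊕0⊕0⊕1⊕0⊕0⊕1⊕0⊕1⊕1⊕1 = 1
Syndrome s16…s1 = 11001 → error at position 25.

11001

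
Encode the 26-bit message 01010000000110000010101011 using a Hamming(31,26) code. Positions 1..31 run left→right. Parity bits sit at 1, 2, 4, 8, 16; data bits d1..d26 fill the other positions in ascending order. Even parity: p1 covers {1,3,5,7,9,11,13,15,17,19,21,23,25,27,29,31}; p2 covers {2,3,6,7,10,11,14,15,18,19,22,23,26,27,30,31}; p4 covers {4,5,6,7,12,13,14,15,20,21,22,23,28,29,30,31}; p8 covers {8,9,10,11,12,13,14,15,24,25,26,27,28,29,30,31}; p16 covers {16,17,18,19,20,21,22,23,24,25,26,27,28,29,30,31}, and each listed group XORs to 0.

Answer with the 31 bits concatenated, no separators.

0101101100000001110000010101011

Place data at non-parity positions: p1 p2 0 p4 1 0 1 p8 0 0 0 0 0 0 0 p16 1 1 0 0 0 0 0 1 0 1 0 1 0 1 1
p1 (pos 1,3,5,7,9,11,13,15,17,19,21,23,25,27,29,31): XOR of data positions = 0⊕1⊕1⊕0⊕0⊕0⊕0⊕1⊕0⊕0⊕0⊕0⊕0⊕0⊕1 = 0
p2 (pos 2,3,6,7,10,11,14,15,18,19,22,23,26,27,30,31): XOR of data positions = 0⊕0⊕1⊕0⊕0⊕0⊕0⊕1⊕0⊕0⊕0⊕1⊕0⊕1⊕1 = 1
p4 (pos 4,5,6,7,12,13,14,15,20,21,22,23,28,29,30,31): XOR of data positions = 1⊕0⊕1⊕0⊕0⊕0⊕0⊕0⊕0⊕0⊕0⊕1⊕0⊕1⊕1 = 1
p8 (pos 8,9,10,11,12,13,14,15,24,25,26,27,28,29,30,31): XOR of data positions = 0⊕0⊕0⊕0⊕0⊕0⊕0⊕1⊕0⊕1⊕0⊕1⊕0⊕1⊕1 = 1
p16 (pos 16,17,18,19,20,21,22,23,24,25,26,27,28,29,30,31): XOR of data positions = 1⊕1⊕0⊕0⊕0⊕0⊕0⊕1⊕0⊕1⊕0⊕1⊕0⊕1⊕1 = 1
Codeword: 0101101100000001110000010101011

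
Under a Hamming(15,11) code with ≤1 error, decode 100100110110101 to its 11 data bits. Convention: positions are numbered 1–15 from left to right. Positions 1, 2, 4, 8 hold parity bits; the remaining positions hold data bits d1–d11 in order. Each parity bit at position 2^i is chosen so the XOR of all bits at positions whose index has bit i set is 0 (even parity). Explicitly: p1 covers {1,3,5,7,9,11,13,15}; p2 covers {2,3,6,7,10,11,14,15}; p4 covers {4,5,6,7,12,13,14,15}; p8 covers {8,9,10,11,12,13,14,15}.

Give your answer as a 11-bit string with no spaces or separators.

00011110101

s1 (pos 1,3,5,7,9,11,13,15): 1⊕0⊕0⊕1⊕0⊕1⊕1⊕1 = 1
s2 (pos 2,3,6,7,10,11,14,15): 0⊕0⊕0⊕1⊕1⊕1⊕0⊕1 = 0
s4 (pos 4,5,6,7,12,13,14,15): 1⊕0⊕0⊕1⊕0⊕1⊕0⊕1 = 0
s8 (pos 8,9,10,11,12,13,14,15): 1⊕0⊕1⊕1⊕0⊕1⊕0⊕1 = 1
Syndrome s8…s1 = 1001 → error at position 9.
Flip position 9: 100100110110101 → 100100111110101
Read data bits from positions 3,5,6,7,9,10,11,12,13,14,15: 00011110101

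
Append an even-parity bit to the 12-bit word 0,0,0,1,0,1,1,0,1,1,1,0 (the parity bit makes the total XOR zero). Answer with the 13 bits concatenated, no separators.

0001011011100

XOR of the 12 data bits: 0⊕0⊕0⊕1⊕0⊕1⊕1⊕0⊕1⊕1⊕1⊕0 = 0
Parity bit = 0 (so all 13 bits XOR to 0).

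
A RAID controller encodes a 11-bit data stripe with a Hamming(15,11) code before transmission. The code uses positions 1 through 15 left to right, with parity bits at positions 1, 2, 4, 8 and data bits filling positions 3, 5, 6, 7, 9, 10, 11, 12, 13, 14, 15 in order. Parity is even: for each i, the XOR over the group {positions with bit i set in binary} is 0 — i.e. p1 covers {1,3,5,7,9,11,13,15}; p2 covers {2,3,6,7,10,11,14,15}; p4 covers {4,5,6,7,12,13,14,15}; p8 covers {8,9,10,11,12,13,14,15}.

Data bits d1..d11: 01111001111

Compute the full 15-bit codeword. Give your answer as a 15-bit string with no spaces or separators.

Place data at non-parity positions: p1 p2 0 p4 1 1 1 p8 1 0 0 1 1 1 1
p1 (pos 1,3,5,7,9,11,13,15): XOR of data positions = 0⊕1⊕1⊕1⊕0⊕1⊕1 = 1
p2 (pos 2,3,6,7,10,11,14,15): XOR of data positions = 0⊕1⊕1⊕0⊕0⊕1⊕1 = 0
p4 (pos 4,5,6,7,12,13,14,15): XOR of data positions = 1⊕1⊕1⊕1⊕1⊕1⊕1 = 1
p8 (pos 8,9,10,11,12,13,14,15): XOR of data positions = 1⊕0⊕0⊕1⊕1⊕1⊕1 = 1
Codeword: 100111111001111

100111111001111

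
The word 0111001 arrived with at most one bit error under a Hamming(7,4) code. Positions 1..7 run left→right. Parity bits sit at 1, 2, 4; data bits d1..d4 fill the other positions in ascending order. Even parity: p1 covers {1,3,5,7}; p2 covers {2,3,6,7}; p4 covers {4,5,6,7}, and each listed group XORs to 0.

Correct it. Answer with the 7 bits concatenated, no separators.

s1 (pos 1,3,5,7): 0⊕1⊕0⊕1 = 0
s2 (pos 2,3,6,7): 1⊕1⊕0⊕1 = 1
s4 (pos 4,5,6,7): 1⊕0⊕0⊕1 = 0
Syndrome s4…s1 = 010 → error at position 2.
Flip position 2: 0111001 → 0011001

0011001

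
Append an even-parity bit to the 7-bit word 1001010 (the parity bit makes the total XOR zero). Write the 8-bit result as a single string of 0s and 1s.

10010101

XOR of the 7 data bits: 1⊕0⊕0⊕1⊕0⊕1⊕0 = 1
Parity bit = 1 (so all 8 bits XOR to 0).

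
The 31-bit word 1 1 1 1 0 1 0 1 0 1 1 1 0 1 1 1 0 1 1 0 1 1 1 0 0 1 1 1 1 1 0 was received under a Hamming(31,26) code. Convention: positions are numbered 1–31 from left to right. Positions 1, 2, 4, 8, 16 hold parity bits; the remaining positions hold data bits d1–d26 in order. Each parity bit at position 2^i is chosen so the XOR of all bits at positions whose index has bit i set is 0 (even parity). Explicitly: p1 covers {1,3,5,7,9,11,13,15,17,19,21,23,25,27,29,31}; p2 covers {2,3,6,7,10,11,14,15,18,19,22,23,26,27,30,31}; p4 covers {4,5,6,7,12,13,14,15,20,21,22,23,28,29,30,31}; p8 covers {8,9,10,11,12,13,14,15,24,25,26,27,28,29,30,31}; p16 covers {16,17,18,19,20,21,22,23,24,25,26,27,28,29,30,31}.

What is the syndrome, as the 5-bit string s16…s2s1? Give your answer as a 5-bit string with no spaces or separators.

11101

s1 (pos 1,3,5,7,9,11,13,15,17,19,21,23,25,27,29,31): 1⊕1⊕0⊕0⊕0⊕1⊕0⊕1⊕0⊕1⊕1⊕1⊕0⊕1⊕1⊕0 = 1
s2 (pos 2,3,6,7,10,11,14,15,18,19,22,23,26,27,30,31): 1⊕1⊕1⊕0⊕1⊕1⊕1⊕1⊕1⊕1⊕1⊕1⊕1⊕1⊕1⊕0 = 0
s4 (pos 4,5,6,7,12,13,14,15,20,21,22,23,28,29,30,31): 1⊕0⊕1⊕0⊕1⊕0⊕1⊕1⊕0⊕1⊕1⊕1⊕1⊕1⊕1⊕0 = 1
s8 (pos 8,9,10,11,12,13,14,15,24,25,26,27,28,29,30,31): 1⊕0⊕1⊕1⊕1⊕0⊕1⊕1⊕0⊕0⊕1⊕1⊕1⊕1⊕1⊕0 = 1
s16 (pos 16,17,18,19,20,21,22,23,24,25,26,27,28,29,30,31): 1⊕0⊕1⊕1⊕0⊕1⊕1⊕1⊕0⊕0⊕1⊕1⊕1⊕1⊕1⊕0 = 1
Syndrome s16…s1 = 11101 → error at position 29.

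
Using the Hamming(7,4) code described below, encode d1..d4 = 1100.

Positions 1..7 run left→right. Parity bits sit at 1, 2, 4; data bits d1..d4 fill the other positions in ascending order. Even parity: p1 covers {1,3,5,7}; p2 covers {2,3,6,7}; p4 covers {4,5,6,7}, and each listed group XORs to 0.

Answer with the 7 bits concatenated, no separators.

0111100

Place data at non-parity positions: p1 p2 1 p4 1 0 0
p1 (pos 1,3,5,7): XOR of data positions = 1⊕1⊕0 = 0
p2 (pos 2,3,6,7): XOR of data positions = 1⊕0⊕0 = 1
p4 (pos 4,5,6,7): XOR of data positions = 1⊕0⊕0 = 1
Codeword: 0111100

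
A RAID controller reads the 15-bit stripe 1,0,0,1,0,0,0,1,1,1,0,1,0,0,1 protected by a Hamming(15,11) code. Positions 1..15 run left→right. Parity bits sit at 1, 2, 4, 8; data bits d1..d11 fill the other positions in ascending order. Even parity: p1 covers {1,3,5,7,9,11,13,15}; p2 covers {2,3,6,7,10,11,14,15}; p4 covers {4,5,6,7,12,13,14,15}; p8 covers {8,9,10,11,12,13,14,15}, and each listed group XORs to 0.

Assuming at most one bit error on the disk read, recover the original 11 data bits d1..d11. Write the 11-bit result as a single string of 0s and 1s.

00001101101

s1 (pos 1,3,5,7,9,11,13,15): 1⊕0⊕0⊕0⊕1⊕0⊕0⊕1 = 1
s2 (pos 2,3,6,7,10,11,14,15): 0⊕0⊕0⊕0⊕1⊕0⊕0⊕1 = 0
s4 (pos 4,5,6,7,12,13,14,15): 1⊕0⊕0⊕0⊕1⊕0⊕0⊕1 = 1
s8 (pos 8,9,10,11,12,13,14,15): 1⊕1⊕1⊕0⊕1⊕0⊕0⊕1 = 1
Syndrome s8…s1 = 1101 → error at position 13.
Flip position 13: 100100011101001 → 100100011101101
Read data bits from positions 3,5,6,7,9,10,11,12,13,14,15: 00001101101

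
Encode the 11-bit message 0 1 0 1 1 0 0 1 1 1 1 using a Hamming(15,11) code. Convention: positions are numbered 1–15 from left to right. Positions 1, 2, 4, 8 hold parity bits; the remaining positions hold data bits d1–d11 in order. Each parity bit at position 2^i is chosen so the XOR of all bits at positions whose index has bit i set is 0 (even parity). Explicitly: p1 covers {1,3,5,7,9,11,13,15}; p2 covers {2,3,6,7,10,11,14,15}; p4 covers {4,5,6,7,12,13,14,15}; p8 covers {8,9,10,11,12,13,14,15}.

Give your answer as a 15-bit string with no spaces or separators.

110010111001111

Place data at non-parity positions: p1 p2 0 p4 1 0 1 p8 1 0 0 1 1 1 1
p1 (pos 1,3,5,7,9,11,13,15): XOR of data positions = 0⊕1⊕1⊕1⊕0⊕1⊕1 = 1
p2 (pos 2,3,6,7,10,11,14,15): XOR of data positions = 0⊕0⊕1⊕0⊕0⊕1⊕1 = 1
p4 (pos 4,5,6,7,12,13,14,15): XOR of data positions = 1⊕0⊕1⊕1⊕1⊕1⊕1 = 0
p8 (pos 8,9,10,11,12,13,14,15): XOR of data positions = 1⊕0⊕0⊕1⊕1⊕1⊕1 = 1
Codeword: 110010111001111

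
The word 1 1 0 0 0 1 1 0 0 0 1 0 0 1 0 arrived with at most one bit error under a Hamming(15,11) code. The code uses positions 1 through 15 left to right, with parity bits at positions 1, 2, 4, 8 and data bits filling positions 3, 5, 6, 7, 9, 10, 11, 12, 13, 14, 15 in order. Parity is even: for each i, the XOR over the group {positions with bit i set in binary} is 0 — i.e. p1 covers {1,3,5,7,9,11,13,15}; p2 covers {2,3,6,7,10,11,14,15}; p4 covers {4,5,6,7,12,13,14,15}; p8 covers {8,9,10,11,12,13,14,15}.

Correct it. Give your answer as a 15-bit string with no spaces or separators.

s1 (pos 1,3,5,7,9,11,13,15): 1⊕0⊕0⊕1⊕0⊕1⊕0⊕0 = 1
s2 (pos 2,3,6,7,10,11,14,15): 1⊕0⊕1⊕1⊕0⊕1⊕1⊕0 = 1
s4 (pos 4,5,6,7,12,13,14,15): 0⊕0⊕1⊕1⊕0⊕0⊕1⊕0 = 1
s8 (pos 8,9,10,11,12,13,14,15): 0⊕0⊕0⊕1⊕0⊕0⊕1⊕0 = 0
Syndrome s8…s1 = 0111 → error at position 7.
Flip position 7: 110001100010010 → 110001000010010

110001000010010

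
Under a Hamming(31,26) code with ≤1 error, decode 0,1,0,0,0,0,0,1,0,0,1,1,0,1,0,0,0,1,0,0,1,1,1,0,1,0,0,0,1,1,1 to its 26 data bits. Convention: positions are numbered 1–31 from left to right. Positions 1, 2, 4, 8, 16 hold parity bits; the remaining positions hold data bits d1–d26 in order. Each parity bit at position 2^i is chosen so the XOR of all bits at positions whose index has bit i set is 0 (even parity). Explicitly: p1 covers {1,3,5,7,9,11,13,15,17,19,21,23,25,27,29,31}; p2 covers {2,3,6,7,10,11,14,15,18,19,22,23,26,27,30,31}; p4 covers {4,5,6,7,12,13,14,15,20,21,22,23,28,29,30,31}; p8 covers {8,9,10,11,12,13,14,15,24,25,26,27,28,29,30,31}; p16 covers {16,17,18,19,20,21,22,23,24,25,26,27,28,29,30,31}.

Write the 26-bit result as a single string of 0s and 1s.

s1 (pos 1,3,5,7,9,11,13,15,17,19,21,23,25,27,29,31): 0⊕0⊕0⊕0⊕0⊕1⊕0⊕0⊕0⊕0⊕1⊕1⊕1⊕0⊕1⊕1 = 0
s2 (pos 2,3,6,7,10,11,14,15,18,19,22,23,26,27,30,31): 1⊕0⊕0⊕0⊕0⊕1⊕1⊕0⊕1⊕0⊕1⊕1⊕0⊕0⊕1⊕1 = 0
s4 (pos 4,5,6,7,12,13,14,15,20,21,22,23,28,29,30,31): 0⊕0⊕0⊕0⊕1⊕0⊕1⊕0⊕0⊕1⊕1⊕1⊕0⊕1⊕1⊕1 = 0
s8 (pos 8,9,10,11,12,13,14,15,24,25,26,27,28,29,30,31): 1⊕0⊕0⊕1⊕1⊕0⊕1⊕0⊕0⊕1⊕0⊕0⊕0⊕1⊕1⊕1 = 0
s16 (pos 16,17,18,19,20,21,22,23,24,25,26,27,28,29,30,31): 0⊕0⊕1⊕0⊕0⊕1⊕1⊕1⊕0⊕1⊕0⊕0⊕0⊕1⊕1⊕1 = 0
Syndrome s16…s1 = 00000 → no error.
Read data bits from positions 3,5,6,7,9,10,11,12,13,14,15,17,18,19,20,21,22,23,24,25,26,27,28,29,30,31: 00000011010010011101000111

00000011010010011101000111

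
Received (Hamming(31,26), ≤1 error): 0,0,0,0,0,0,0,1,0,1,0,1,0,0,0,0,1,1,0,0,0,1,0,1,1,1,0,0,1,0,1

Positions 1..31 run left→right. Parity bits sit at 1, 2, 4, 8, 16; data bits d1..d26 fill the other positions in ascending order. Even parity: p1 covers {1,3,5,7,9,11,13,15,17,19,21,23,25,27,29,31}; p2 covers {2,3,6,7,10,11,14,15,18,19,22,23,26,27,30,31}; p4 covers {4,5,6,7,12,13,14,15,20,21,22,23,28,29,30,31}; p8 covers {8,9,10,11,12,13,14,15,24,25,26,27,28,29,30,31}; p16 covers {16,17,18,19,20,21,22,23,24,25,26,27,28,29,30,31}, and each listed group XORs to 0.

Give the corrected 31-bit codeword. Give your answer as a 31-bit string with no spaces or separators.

s1 (pos 1,3,5,7,9,11,13,15,17,19,21,23,25,27,29,31): 0⊕0⊕0⊕0⊕0⊕0⊕0⊕0⊕1⊕0⊕0⊕0⊕1⊕0⊕1⊕1 = 0
s2 (pos 2,3,6,7,10,11,14,15,18,19,22,23,26,27,30,31): 0⊕0⊕0⊕0⊕1⊕0⊕0⊕0⊕1⊕0⊕1⊕0⊕1⊕0⊕0⊕1 = 1
s4 (pos 4,5,6,7,12,13,14,15,20,21,22,23,28,29,30,31): 0⊕0⊕0⊕0⊕1⊕0⊕0⊕0⊕0⊕0⊕1⊕0⊕0⊕1⊕0⊕1 = 0
s8 (pos 8,9,10,11,12,13,14,15,24,25,26,27,28,29,30,31): 1⊕0⊕1⊕0⊕1⊕0⊕0⊕0⊕1⊕1⊕1⊕0⊕0⊕1⊕0⊕1 = 0
s16 (pos 16,17,18,19,20,21,22,23,24,25,26,27,28,29,30,31): 0⊕1⊕1⊕0⊕0⊕0⊕1⊕0⊕1⊕1⊕1⊕0⊕0⊕1⊕0⊕1 = 0
Syndrome s16…s1 = 00010 → error at position 2.
Flip position 2: 0000000101010000110001011100101 → 0100000101010000110001011100101

0100000101010000110001011100101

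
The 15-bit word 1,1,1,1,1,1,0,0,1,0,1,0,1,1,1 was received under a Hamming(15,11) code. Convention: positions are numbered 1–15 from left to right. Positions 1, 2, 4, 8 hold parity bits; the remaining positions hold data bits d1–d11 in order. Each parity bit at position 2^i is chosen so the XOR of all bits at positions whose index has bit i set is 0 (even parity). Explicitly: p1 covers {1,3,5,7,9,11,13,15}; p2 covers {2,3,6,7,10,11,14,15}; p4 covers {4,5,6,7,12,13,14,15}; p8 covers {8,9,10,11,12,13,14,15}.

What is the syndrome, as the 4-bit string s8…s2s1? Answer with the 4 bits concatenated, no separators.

1001

s1 (pos 1,3,5,7,9,11,13,15): 1⊕1⊕1⊕0⊕1⊕1⊕1⊕1 = 1
s2 (pos 2,3,6,7,10,11,14,15): 1⊕1⊕1⊕0⊕0⊕1⊕1⊕1 = 0
s4 (pos 4,5,6,7,12,13,14,15): 1⊕1⊕1⊕0⊕0⊕1⊕1⊕1 = 0
s8 (pos 8,9,10,11,12,13,14,15): 0⊕1⊕0⊕1⊕0⊕1⊕1⊕1 = 1
Syndrome s8…s1 = 1001 → error at position 9.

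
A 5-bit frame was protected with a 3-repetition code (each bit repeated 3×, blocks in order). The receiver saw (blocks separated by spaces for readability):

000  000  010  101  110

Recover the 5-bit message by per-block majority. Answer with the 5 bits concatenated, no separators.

00011

Block 1 (000): 0 ones → 0
Block 2 (000): 0 ones → 0
Block 3 (010): 1 one → 0
Block 4 (101): 2 ones → 1
Block 5 (110): 2 ones → 1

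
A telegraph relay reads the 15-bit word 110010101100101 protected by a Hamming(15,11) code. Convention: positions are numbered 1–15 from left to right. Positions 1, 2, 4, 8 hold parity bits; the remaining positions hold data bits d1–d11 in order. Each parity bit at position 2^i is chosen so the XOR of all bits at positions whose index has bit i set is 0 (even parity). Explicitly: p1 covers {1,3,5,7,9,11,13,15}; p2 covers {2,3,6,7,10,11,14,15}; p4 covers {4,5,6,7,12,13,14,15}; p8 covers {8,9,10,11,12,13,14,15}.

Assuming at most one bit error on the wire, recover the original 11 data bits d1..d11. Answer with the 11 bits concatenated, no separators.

s1 (pos 1,3,5,7,9,11,13,15): 1⊕0⊕1⊕1⊕1⊕0⊕1⊕1 = 0
s2 (pos 2,3,6,7,10,11,14,15): 1⊕0⊕0⊕1⊕1⊕0⊕0⊕1 = 0
s4 (pos 4,5,6,7,12,13,14,15): 0⊕1⊕0⊕1⊕0⊕1⊕0⊕1 = 0
s8 (pos 8,9,10,11,12,13,14,15): 0⊕1⊕1⊕0⊕0⊕1⊕0⊕1 = 0
Syndrome s8…s1 = 0000 → no error.
Read data bits from positions 3,5,6,7,9,10,11,12,13,14,15: 01011100101

01011100101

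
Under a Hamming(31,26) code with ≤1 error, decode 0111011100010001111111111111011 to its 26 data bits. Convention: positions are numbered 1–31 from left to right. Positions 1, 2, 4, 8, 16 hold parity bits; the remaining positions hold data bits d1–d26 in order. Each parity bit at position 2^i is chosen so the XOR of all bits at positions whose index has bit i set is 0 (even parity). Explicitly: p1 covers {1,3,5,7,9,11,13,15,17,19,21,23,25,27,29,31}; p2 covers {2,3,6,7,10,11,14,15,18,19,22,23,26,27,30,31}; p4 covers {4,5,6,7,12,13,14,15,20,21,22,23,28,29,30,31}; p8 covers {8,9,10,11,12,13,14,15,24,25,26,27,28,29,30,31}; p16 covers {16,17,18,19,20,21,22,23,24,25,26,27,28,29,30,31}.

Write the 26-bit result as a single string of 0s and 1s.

s1 (pos 1,3,5,7,9,11,13,15,17,19,21,23,25,27,29,31): 0⊕1⊕0⊕1⊕0⊕0⊕0⊕0⊕1⊕1⊕1⊕1⊕1⊕1⊕0⊕1 = 1
s2 (pos 2,3,6,7,10,11,14,15,18,19,22,23,26,27,30,31): 1⊕1⊕1⊕1⊕0⊕0⊕0⊕0⊕1⊕1⊕1⊕1⊕1⊕1⊕1⊕1 = 0
s4 (pos 4,5,6,7,12,13,14,15,20,21,22,23,28,29,30,31): 1⊕0⊕1⊕1⊕1⊕0⊕0⊕0⊕1⊕1⊕1⊕1⊕1⊕0⊕1⊕1 = 1
s8 (pos 8,9,10,11,12,13,14,15,24,25,26,27,28,29,30,31): 1⊕0⊕0⊕0⊕1⊕0⊕0⊕0⊕1⊕1⊕1⊕1⊕1⊕0⊕1⊕1 = 1
s16 (pos 16,17,18,19,20,21,22,23,24,25,26,27,28,29,30,31): 1⊕1⊕1⊕1⊕1⊕1⊕1⊕1⊕1⊕1⊕1⊕1⊕1⊕0⊕1⊕1 = 1
Syndrome s16…s1 = 11101 → error at position 29.
Flip position 29: 0111011100010001111111111111011 → 0111011100010001111111111111111
Read data bits from positions 3,5,6,7,9,10,11,12,13,14,15,17,18,19,20,21,22,23,24,25,26,27,28,29,30,31: 10110001000111111111111111

10110001000111111111111111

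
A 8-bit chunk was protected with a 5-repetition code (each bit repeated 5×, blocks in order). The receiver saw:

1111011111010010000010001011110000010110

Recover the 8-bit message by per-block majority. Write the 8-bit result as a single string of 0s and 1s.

11000101

Block 1 (11110): 4 ones → 1
Block 2 (11111): 5 ones → 1
Block 3 (01001): 2 ones → 0
Block 4 (00000): 0 ones → 0
Block 5 (10001): 2 ones → 0
Block 6 (01111): 4 ones → 1
Block 7 (00000): 0 ones → 0
Block 8 (10110): 3 ones → 1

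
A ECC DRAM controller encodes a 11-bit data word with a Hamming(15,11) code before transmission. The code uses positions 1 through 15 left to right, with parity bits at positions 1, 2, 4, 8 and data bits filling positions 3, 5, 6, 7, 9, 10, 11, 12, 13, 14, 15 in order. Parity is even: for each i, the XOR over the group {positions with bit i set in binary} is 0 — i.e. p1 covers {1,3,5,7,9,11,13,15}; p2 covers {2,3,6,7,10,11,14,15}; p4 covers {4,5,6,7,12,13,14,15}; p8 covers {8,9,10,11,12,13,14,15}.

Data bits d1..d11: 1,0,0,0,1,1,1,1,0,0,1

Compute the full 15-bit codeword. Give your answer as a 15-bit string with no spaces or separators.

001000011111001

Place data at non-parity positions: p1 p2 1 p4 0 0 0 p8 1 1 1 1 0 0 1
p1 (pos 1,3,5,7,9,11,13,15): XOR of data positions = 1⊕0⊕0⊕1⊕1⊕0⊕1 = 0
p2 (pos 2,3,6,7,10,11,14,15): XOR of data positions = 1⊕0⊕0⊕1⊕1⊕0⊕1 = 0
p4 (pos 4,5,6,7,12,13,14,15): XOR of data positions = 0⊕0⊕0⊕1⊕0⊕0⊕1 = 0
p8 (pos 8,9,10,11,12,13,14,15): XOR of data positions = 1⊕1⊕1⊕1⊕0⊕0⊕1 = 1
Codeword: 001000011111001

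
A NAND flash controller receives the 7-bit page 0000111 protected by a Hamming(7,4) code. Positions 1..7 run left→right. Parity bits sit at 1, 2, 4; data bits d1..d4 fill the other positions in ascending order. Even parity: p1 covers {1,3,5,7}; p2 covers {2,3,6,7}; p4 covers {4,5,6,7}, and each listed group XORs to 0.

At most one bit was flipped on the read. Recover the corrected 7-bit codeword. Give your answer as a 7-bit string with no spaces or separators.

0001111

s1 (pos 1,3,5,7): 0⊕0⊕1⊕1 = 0
s2 (pos 2,3,6,7): 0⊕0⊕1⊕1 = 0
s4 (pos 4,5,6,7): 0⊕1⊕1⊕1 = 1
Syndrome s4…s1 = 100 → error at position 4.
Flip position 4: 0000111 → 0001111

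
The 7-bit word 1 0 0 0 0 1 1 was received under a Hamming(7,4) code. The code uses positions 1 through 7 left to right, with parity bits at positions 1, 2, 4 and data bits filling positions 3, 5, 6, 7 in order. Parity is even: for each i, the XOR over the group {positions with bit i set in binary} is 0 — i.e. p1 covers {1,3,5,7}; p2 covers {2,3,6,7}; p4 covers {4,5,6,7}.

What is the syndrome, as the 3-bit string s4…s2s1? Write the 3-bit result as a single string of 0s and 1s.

s1 (pos 1,3,5,7): 1⊕0⊕0⊕1 = 0
s2 (pos 2,3,6,7): 0⊕0⊕1⊕1 = 0
s4 (pos 4,5,6,7): 0⊕0⊕1⊕1 = 0
Syndrome s4…s1 = 000 → no error.

000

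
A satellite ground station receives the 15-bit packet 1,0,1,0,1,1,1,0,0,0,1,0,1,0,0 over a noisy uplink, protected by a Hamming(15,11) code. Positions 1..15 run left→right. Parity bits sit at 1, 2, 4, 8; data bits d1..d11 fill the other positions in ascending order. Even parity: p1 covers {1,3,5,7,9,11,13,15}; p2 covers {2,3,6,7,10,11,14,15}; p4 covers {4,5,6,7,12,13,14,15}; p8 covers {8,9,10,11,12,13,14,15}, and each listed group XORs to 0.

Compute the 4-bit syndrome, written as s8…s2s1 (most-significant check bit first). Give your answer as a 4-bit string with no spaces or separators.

0000

s1 (pos 1,3,5,7,9,11,13,15): 1⊕1⊕1⊕1⊕0⊕1⊕1⊕0 = 0
s2 (pos 2,3,6,7,10,11,14,15): 0⊕1⊕1⊕1⊕0⊕1⊕0⊕0 = 0
s4 (pos 4,5,6,7,12,13,14,15): 0⊕1⊕1⊕1⊕0⊕1⊕0⊕0 = 0
s8 (pos 8,9,10,11,12,13,14,15): 0⊕0⊕0⊕1⊕0⊕1⊕0⊕0 = 0
Syndrome s8…s1 = 0000 → no error.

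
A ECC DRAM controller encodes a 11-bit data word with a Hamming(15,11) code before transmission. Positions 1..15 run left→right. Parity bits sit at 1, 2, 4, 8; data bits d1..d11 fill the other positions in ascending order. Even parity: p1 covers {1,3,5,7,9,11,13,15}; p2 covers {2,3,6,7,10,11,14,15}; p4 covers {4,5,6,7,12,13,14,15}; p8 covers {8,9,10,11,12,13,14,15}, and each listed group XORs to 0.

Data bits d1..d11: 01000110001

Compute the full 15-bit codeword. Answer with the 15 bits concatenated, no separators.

110010010110001

Place data at non-parity positions: p1 p2 0 p4 1 0 0 p8 0 1 1 0 0 0 1
p1 (pos 1,3,5,7,9,11,13,15): XOR of data positions = 0⊕1⊕0⊕0⊕1⊕0⊕1 = 1
p2 (pos 2,3,6,7,10,11,14,15): XOR of data positions = 0⊕0⊕0⊕1⊕1⊕0⊕1 = 1
p4 (pos 4,5,6,7,12,13,14,15): XOR of data positions = 1⊕0⊕0⊕0⊕0⊕0⊕1 = 0
p8 (pos 8,9,10,11,12,13,14,15): XOR of data positions = 0⊕1⊕1⊕0⊕0⊕0⊕1 = 1
Codeword: 110010010110001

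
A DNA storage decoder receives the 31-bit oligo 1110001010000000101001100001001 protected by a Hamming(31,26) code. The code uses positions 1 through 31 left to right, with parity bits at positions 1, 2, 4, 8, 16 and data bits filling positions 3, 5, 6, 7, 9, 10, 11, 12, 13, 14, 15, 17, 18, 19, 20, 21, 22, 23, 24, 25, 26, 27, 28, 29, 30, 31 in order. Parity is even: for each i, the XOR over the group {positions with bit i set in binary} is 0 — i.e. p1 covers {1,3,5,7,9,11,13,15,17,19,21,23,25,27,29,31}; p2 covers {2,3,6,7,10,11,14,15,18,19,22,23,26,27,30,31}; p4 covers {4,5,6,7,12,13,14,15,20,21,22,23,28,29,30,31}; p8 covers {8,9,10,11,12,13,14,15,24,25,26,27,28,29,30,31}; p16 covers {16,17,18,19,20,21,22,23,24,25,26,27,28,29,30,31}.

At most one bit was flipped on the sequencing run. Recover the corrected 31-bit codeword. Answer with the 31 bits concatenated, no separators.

1110001010000100101001100001001

s1 (pos 1,3,5,7,9,11,13,15,17,19,21,23,25,27,29,31): 1⊕1⊕0⊕1⊕1⊕0⊕0⊕0⊕1⊕1⊕0⊕1⊕0⊕0⊕0⊕1 = 0
s2 (pos 2,3,6,7,10,11,14,15,18,19,22,23,26,27,30,31): 1⊕1⊕0⊕1⊕0⊕0⊕0⊕0⊕0⊕1⊕1⊕1⊕0⊕0⊕0⊕1 = 1
s4 (pos 4,5,6,7,12,13,14,15,20,21,22,23,28,29,30,31): 0⊕0⊕0⊕1⊕0⊕0⊕0⊕0⊕0⊕0⊕1⊕1⊕1⊕0⊕0⊕1 = 1
s8 (pos 8,9,10,11,12,13,14,15,24,25,26,27,28,29,30,31): 0⊕1⊕0⊕0⊕0⊕0⊕0⊕0⊕0⊕0⊕0⊕0⊕1⊕0⊕0⊕1 = 1
s16 (pos 16,17,18,19,20,21,22,23,24,25,26,27,28,29,30,31): 0⊕1⊕0⊕1⊕0⊕0⊕1⊕1⊕0⊕0⊕0⊕0⊕1⊕0⊕0⊕1 = 0
Syndrome s16…s1 = 01110 → error at position 14.
Flip position 14: 1110001010000000101001100001001 → 1110001010000100101001100001001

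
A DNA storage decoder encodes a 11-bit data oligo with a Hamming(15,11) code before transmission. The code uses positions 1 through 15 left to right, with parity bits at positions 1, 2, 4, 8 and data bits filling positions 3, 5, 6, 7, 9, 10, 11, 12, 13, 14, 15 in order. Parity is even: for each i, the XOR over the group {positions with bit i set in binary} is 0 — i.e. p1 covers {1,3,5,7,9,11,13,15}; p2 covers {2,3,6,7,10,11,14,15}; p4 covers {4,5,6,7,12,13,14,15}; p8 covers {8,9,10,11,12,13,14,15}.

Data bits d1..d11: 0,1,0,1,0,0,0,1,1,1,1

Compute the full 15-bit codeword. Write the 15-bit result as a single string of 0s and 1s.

010010100001111

Place data at non-parity positions: p1 p2 0 p4 1 0 1 p8 0 0 0 1 1 1 1
p1 (pos 1,3,5,7,9,11,13,15): XOR of data positions = 0⊕1⊕1⊕0⊕0⊕1⊕1 = 0
p2 (pos 2,3,6,7,10,11,14,15): XOR of data positions = 0⊕0⊕1⊕0⊕0⊕1⊕1 = 1
p4 (pos 4,5,6,7,12,13,14,15): XOR of data positions = 1⊕0⊕1⊕1⊕1⊕1⊕1 = 0
p8 (pos 8,9,10,11,12,13,14,15): XOR of data positions = 0⊕0⊕0⊕1⊕1⊕1⊕1 = 0
Codeword: 010010100001111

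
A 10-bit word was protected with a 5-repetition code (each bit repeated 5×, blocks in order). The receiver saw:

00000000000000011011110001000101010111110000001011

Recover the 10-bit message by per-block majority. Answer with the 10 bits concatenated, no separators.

Block 1 (00000): 0 ones → 0
Block 2 (00000): 0 ones → 0
Block 3 (00000): 0 ones → 0
Block 4 (11011): 4 ones → 1
Block 5 (11000): 2 ones → 0
Block 6 (10001): 2 ones → 0
Block 7 (01010): 2 ones → 0
Block 8 (11111): 5 ones → 1
Block 9 (00000): 0 ones → 0
Block 10 (01011): 3 ones → 1

0001000101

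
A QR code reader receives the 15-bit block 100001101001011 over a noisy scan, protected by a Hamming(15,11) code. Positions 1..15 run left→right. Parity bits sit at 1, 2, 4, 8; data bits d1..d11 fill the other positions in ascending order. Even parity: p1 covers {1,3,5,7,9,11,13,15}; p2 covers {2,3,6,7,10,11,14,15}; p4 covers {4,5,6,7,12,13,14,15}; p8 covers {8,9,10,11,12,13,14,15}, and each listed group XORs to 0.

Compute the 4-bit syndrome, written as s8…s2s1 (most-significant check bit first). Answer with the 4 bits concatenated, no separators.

0100

s1 (pos 1,3,5,7,9,11,13,15): 1⊕0⊕0⊕1⊕1⊕0⊕0⊕1 = 0
s2 (pos 2,3,6,7,10,11,14,15): 0⊕0⊕1⊕1⊕0⊕0⊕1⊕1 = 0
s4 (pos 4,5,6,7,12,13,14,15): 0⊕0⊕1⊕1⊕1⊕0⊕1⊕1 = 1
s8 (pos 8,9,10,11,12,13,14,15): 0⊕1⊕0⊕0⊕1⊕0⊕1⊕1 = 0
Syndrome s8…s1 = 0100 → error at position 4.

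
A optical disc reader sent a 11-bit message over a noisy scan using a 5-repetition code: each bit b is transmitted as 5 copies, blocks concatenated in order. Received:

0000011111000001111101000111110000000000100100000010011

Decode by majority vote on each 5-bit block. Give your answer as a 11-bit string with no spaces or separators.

01010100001

Block 1 (00000): 0 ones → 0
Block 2 (11111): 5 ones → 1
Block 3 (00000): 0 ones → 0
Block 4 (11111): 5 ones → 1
Block 5 (01000): 1 one → 0
Block 6 (11111): 5 ones → 1
Block 7 (00000): 0 ones → 0
Block 8 (00000): 0 ones → 0
Block 9 (10010): 2 ones → 0
Block 10 (00000): 0 ones → 0
Block 11 (10011): 3 ones → 1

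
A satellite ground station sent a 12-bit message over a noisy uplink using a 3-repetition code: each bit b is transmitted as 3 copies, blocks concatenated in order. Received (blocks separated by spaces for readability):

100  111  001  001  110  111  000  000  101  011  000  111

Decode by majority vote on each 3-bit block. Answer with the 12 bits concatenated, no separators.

010011001101

Block 1 (100): 1 one → 0
Block 2 (111): 3 ones → 1
Block 3 (001): 1 one → 0
Block 4 (001): 1 one → 0
Block 5 (110): 2 ones → 1
Block 6 (111): 3 ones → 1
Block 7 (000): 0 ones → 0
Block 8 (000): 0 ones → 0
Block 9 (101): 2 ones → 1
Block 10 (011): 2 ones → 1
Block 11 (000): 0 ones → 0
Block 12 (111): 3 ones → 1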